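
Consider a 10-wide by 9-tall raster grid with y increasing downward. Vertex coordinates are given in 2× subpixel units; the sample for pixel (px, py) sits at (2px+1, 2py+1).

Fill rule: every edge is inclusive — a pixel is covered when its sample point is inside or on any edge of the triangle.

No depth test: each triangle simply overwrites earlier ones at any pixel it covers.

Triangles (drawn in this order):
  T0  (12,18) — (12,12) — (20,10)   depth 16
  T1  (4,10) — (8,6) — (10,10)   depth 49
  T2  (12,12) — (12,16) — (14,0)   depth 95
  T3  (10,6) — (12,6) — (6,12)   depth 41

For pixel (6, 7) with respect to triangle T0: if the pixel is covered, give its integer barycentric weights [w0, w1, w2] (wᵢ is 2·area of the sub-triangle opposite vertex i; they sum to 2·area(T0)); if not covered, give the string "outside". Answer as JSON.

T0:
  2·area = 48
  edge (12, 18)→(12, 12): d=(0,-6) inclusive
  edge (12, 12)→(20, 10): d=(8,-2) inclusive
  edge (20, 10)→(12, 18): d=(-8,8) inclusive
    (8,5)@(17, 11): e=[30,2,16] → X
    (9,5)@(19, 11): e=[42,6,0] → X  [on edge]
    (6,6)@(13, 13): e=[6,10,32] → X
    (7,6)@(15, 13): e=[18,14,16] → X
    (8,6)@(17, 13): e=[30,18,0] → X  [on edge]
    (9,6)@(19, 13): e=[42,22,-16] → .
    (6,7)@(13, 15): e=[6,26,16] → X
    (7,7)@(15, 15): e=[18,30,0] → X  [on edge]
    (8,7)@(17, 15): e=[30,34,-16] → .
    (6,8)@(13, 17): e=[6,42,0] → X  [on edge]
    (7,8)@(15, 17): e=[18,46,-16] → .
  covered (8 px):
    . . . . . . . . . .
    . . . . . . . . . .
    . . . . . . . . . .
    . . . . . . . . . .
    . . . . . . . . . .
    . . . . . . . . X X
    . . . . . . X X X .
    . . . . . . X X . .
    . . . . . . X . . .
T1:
  2·area = 24
  edge (4, 10)→(8, 6): d=(4,-4) inclusive
  edge (8, 6)→(10, 10): d=(2,4) inclusive
  edge (10, 10)→(4, 10): d=(-6,0) inclusive
    (6,0)@(13, 1): e=[0,-30,54] → .  [on edge]
    (5,1)@(11, 3): e=[0,-18,42] → .  [on edge]
    (4,2)@(9, 5): e=[0,-6,30] → .  [on edge]
    (3,3)@(7, 7): e=[0,6,18] → X  [on edge]
    (4,3)@(9, 7): e=[8,-2,18] → .
    (2,4)@(5, 9): e=[0,18,6] → X  [on edge]
    (4,4)@(9, 9): e=[16,2,6] → X
    (5,4)@(11, 9): e=[24,-6,6] → .
    (1,5)@(3, 11): e=[0,30,-6] → .  [on edge]
    (2,5)@(5, 11): e=[8,22,-6] → .
    (3,5)@(7, 11): e=[16,14,-6] → .
    (4,5)@(9, 11): e=[24,6,-6] → .
    (0,6)@(1, 13): e=[0,42,-18] → .  [on edge]
  covered (4 px):
    . . . . . . . . . .
    . . . . . . . . . .
    . . . . . . . . . .
    . . . X . . . . . .
    . . X X X . . . . .
    . . . . . . . . . .
    . . . . . . . . . .
    . . . . . . . . . .
    . . . . . . . . . .
T2:
  2·area = 8  (B↔C swapped to make it positive)
  edge (12, 12)→(14, 0): d=(2,-12) inclusive
  edge (14, 0)→(12, 16): d=(-2,16) inclusive
  edge (12, 16)→(12, 12): d=(0,-4) inclusive
    (6,3)@(13, 7): e=[2,2,4] → X
    (7,3)@(15, 7): e=[26,-30,12] → .
    (6,4)@(13, 9): e=[6,-2,4] → .
  covered (1 px):
    . . . . . . . . . .
    . . . . . . . . . .
    . . . . . . . . . .
    . . . . . . X . . .
    . . . . . . . . . .
    . . . . . . . . . .
    . . . . . . . . . .
    . . . . . . . . . .
    . . . . . . . . . .
T3:
  2·area = 12
  edge (10, 6)→(12, 6): d=(2,0) inclusive
  edge (12, 6)→(6, 12): d=(-6,6) inclusive
  edge (6, 12)→(10, 6): d=(4,-6) inclusive
    (8,0)@(17, 1): e=[-10,0,22] → .  [on edge]
    (7,1)@(15, 3): e=[-6,0,18] → .  [on edge]
    (6,2)@(13, 5): e=[-2,0,14] → .  [on edge]
    (5,3)@(11, 7): e=[2,0,10] → X  [on edge]
    (6,3)@(13, 7): e=[2,-12,22] → .
    (4,4)@(9, 9): e=[6,0,6] → X  [on edge]
    (5,4)@(11, 9): e=[6,-12,18] → .
    (3,5)@(7, 11): e=[10,0,2] → X  [on edge]
    (4,5)@(9, 11): e=[10,-12,14] → .
    (2,6)@(5, 13): e=[14,0,-2] → .  [on edge]
    (3,6)@(7, 13): e=[14,-12,10] → .
    (1,7)@(3, 15): e=[18,0,-6] → .  [on edge]
    (0,8)@(1, 17): e=[22,0,-10] → .  [on edge]
  covered (3 px):
    . . . . . . . . . .
    . . . . . . . . . .
    . . . . . . . . . .
    . . . . . X . . . .
    . . . . X . . . . .
    . . . X . . . . . .
    . . . . . . . . . .
    . . . . . . . . . .
    . . . . . . . . . .

Final: [26,16,6]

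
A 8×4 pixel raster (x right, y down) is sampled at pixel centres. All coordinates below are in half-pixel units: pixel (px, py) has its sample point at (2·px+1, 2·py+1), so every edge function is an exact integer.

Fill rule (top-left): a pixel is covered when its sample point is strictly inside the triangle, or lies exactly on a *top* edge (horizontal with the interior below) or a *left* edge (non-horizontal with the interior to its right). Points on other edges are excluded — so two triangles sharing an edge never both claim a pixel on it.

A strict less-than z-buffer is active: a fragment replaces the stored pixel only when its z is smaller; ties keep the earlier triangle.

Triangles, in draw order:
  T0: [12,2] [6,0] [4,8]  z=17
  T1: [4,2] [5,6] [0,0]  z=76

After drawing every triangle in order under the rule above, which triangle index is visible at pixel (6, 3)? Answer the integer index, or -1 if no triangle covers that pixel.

T0:
  2·area = 52  (B↔C swapped to make it positive)
  edge (12, 2)→(4, 8): d=(-8,6) right/bottom  bias=-1
  edge (4, 8)→(6, 0): d=(2,-8) top-left  bias=+0
  edge (6, 0)→(12, 2): d=(6,2) right/bottom  bias=-1
    (3,0)@(7, 1): e=[38,10,4] → #
    (4,0)@(9, 1): e=[26,26,0] → ·  [on edge]
    (3,1)@(7, 3): e=[22,14,16] → #
    (4,1)@(9, 3): e=[10,30,12] → #
    (5,1)@(11, 3): e=[-2,46,8] → ·
    (7,1)@(15, 3): e=[-26,78,0] → ·  [on edge]
    (2,2)@(5, 5): e=[18,2,32] → #
    (4,2)@(9, 5): e=[-6,34,24] → ·
    (2,3)@(5, 7): e=[2,6,44] → #
    (3,3)@(7, 7): e=[-10,22,40] → ·
  covered (6 px):
    · · · # · · · ·
    · · · # # · · ·
    · · # # · · · ·
    · · # · · · · ·
T1:
  2·area = 14
  edge (4, 2)→(5, 6): d=(1,4) right/bottom  bias=-1
  edge (5, 6)→(0, 0): d=(-5,-6) top-left  bias=+0
  edge (0, 0)→(4, 2): d=(4,2) right/bottom  bias=-1
    (0,0)@(1, 1): e=[11,1,2] → #
    (1,0)@(3, 1): e=[3,13,-2] → ·
    (0,1)@(1, 3): e=[13,-9,10] → ·
    (1,1)@(3, 3): e=[5,3,6] → #
    (2,1)@(5, 3): e=[-3,15,2] → ·
    (1,2)@(3, 5): e=[7,-7,14] → ·
  covered (2 px):
    # · · · · · · ·
    · # · · · · · ·
    · · · · · · · ·
    · · · · · · · ·

Z-buffer (winner per pixel, '.' = empty):
  1 . . 0 . . . .
  . 1 . 0 0 . . .
  . . 0 0 . . . .
  . . 0 . . . . .

Result: -1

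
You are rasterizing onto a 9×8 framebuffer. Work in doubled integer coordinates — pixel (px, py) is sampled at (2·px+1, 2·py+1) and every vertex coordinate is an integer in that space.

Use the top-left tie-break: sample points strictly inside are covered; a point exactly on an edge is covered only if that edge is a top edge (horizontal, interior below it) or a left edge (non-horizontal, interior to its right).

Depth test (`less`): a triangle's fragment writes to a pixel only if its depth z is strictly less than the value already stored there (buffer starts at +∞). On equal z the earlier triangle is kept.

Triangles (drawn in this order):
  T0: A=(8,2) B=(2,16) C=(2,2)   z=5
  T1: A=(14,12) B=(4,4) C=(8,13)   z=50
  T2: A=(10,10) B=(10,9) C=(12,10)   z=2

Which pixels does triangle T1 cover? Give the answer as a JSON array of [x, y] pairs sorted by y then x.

T0:
  2·area = 84
  edge (8, 2)→(2, 16): d=(-6,14) right/bottom  bias=-1
  edge (2, 16)→(2, 2): d=(0,-14) top-left  bias=+0
  edge (2, 2)→(8, 2): d=(6,0) top-left  bias=+0
    (1,1)@(3, 3): e=[64,14,6] → #
    (2,1)@(5, 3): e=[36,42,6] → #
    (3,1)@(7, 3): e=[8,70,6] → #
    (4,1)@(9, 3): e=[-20,98,6] → ·
    (1,2)@(3, 5): e=[52,14,18] → #
    (3,2)@(7, 5): e=[-4,70,18] → ·
    (1,3)@(3, 7): e=[40,14,30] → #
    (3,3)@(7, 7): e=[-16,70,30] → ·
    (1,4)@(3, 9): e=[28,14,42] → #
    (2,4)@(5, 9): e=[0,42,42] → ·  [on edge]
    (1,5)@(3, 11): e=[16,14,54] → #
    (2,5)@(5, 11): e=[-12,42,54] → ·
  covered (10 px):
    · · · · · · · · ·
    · # # # · · · · ·
    · # # · · · · · ·
    · # # · · · · · ·
    · # · · · · · · ·
    · # · · · · · · ·
    · # · · · · · · ·
    · · · · · · · · ·
T1:
  2·area = 58  (B↔C swapped to make it positive)
  edge (14, 12)→(8, 13): d=(-6,1) right/bottom  bias=-1
  edge (8, 13)→(4, 4): d=(-4,-9) top-left  bias=+0
  edge (4, 4)→(14, 12): d=(10,8) right/bottom  bias=-1
    (2,2)@(5, 5): e=[51,5,2] → #
    (3,2)@(7, 5): e=[49,23,-14] → ·
    (2,3)@(5, 7): e=[39,-3,22] → ·
    (3,3)@(7, 7): e=[37,15,6] → #
    (4,3)@(9, 7): e=[35,33,-10] → ·
    (3,4)@(7, 9): e=[25,7,26] → #
    (4,4)@(9, 9): e=[23,25,10] → #
    (5,4)@(11, 9): e=[21,43,-6] → ·
    (3,5)@(7, 11): e=[13,-1,46] → ·
    (4,5)@(9, 11): e=[11,17,30] → #
    (5,5)@(11, 11): e=[9,35,14] → #
    (6,5)@(13, 11): e=[7,53,-2] → ·
  covered (6 px):
    · · · · · · · · ·
    · · · · · · · · ·
    · · # · · · · · ·
    · · · # · · · · ·
    · · · # # · · · ·
    · · · · # # · · ·
    · · · · · · · · ·
    · · · · · · · · ·
T2:
  2·area = 2
  edge (10, 10)→(10, 9): d=(0,-1) top-left  bias=+0
  edge (10, 9)→(12, 10): d=(2,1) right/bottom  bias=-1
  edge (12, 10)→(10, 10): d=(-2,0) right/bottom  bias=-1
  covered (0 px):
    · · · · · · · · ·
    · · · · · · · · ·
    · · · · · · · · ·
    · · · · · · · · ·
    · · · · · · · · ·
    · · · · · · · · ·
    · · · · · · · · ·
    · · · · · · · · ·

Result: [[2,2],[3,3],[3,4],[4,4],[4,5],[5,5]]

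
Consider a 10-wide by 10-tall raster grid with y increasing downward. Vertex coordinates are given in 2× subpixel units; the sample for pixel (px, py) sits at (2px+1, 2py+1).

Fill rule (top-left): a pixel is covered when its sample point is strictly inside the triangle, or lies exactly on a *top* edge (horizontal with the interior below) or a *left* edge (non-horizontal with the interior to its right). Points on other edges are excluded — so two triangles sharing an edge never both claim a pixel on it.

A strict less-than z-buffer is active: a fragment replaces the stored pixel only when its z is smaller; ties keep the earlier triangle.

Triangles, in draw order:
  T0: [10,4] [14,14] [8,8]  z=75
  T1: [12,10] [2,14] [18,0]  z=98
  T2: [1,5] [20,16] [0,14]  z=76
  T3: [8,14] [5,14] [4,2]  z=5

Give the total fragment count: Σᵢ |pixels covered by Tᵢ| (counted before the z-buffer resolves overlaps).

T0:
  2·area = 36
  edge (10, 4)→(14, 14): d=(4,10) right/bottom  bias=-1
  edge (14, 14)→(8, 8): d=(-6,-6) top-left  bias=+0
  edge (8, 8)→(10, 4): d=(2,-4) top-left  bias=+0
    (0,0)@(1, 1): e=[78,0,-42] → ·  [on edge]
    (1,1)@(3, 3): e=[66,0,-30] → ·  [on edge]
    (2,2)@(5, 5): e=[54,0,-18] → ·  [on edge]
    (3,3)@(7, 7): e=[42,0,-6] → ·  [on edge]
    (4,3)@(9, 7): e=[22,12,2] → #
    (5,3)@(11, 7): e=[2,24,10] → #
    (6,3)@(13, 7): e=[-18,36,18] → ·
    (4,4)@(9, 9): e=[30,0,6] → #  [on edge]
    (6,4)@(13, 9): e=[-10,24,22] → ·
    (4,5)@(9, 11): e=[38,-12,10] → ·
    (5,5)@(11, 11): e=[18,0,18] → #  [on edge]
    (6,5)@(13, 11): e=[-2,12,26] → ·
    (6,6)@(13, 13): e=[6,0,30] → #  [on edge]
    (7,7)@(15, 15): e=[-6,0,42] → ·  [on edge]
    (8,8)@(17, 17): e=[-18,0,54] → ·  [on edge]
    (9,9)@(19, 19): e=[-30,0,66] → ·  [on edge]
  covered (6 px):
    · · · · · · · · · ·
    · · · · · · · · · ·
    · · · · · · · · · ·
    · · · · # # · · · ·
    · · · · # # · · · ·
    · · · · · # · · · ·
    · · · · · · # · · ·
    · · · · · · · · · ·
    · · · · · · · · · ·
    · · · · · · · · · ·
T1:
  2·area = 76
  edge (12, 10)→(2, 14): d=(-10,4) right/bottom  bias=-1
  edge (2, 14)→(18, 0): d=(16,-14) top-left  bias=+0
  edge (18, 0)→(12, 10): d=(-6,10) right/bottom  bias=-1
    (8,0)@(17, 1): e=[70,2,4] → #
    (9,0)@(19, 1): e=[62,30,-16] → ·
    (7,1)@(15, 3): e=[58,6,12] → #
    (8,1)@(17, 3): e=[50,34,-8] → ·
    (6,2)@(13, 5): e=[46,10,20] → #
    (7,2)@(15, 5): e=[38,38,0] → ·  [on edge]
    (5,3)@(11, 7): e=[34,14,28] → #
    (7,3)@(15, 7): e=[18,70,-12] → ·
    (4,4)@(9, 9): e=[22,18,36] → #
    (6,4)@(13, 9): e=[6,74,-4] → ·
    (3,5)@(7, 11): e=[10,22,44] → #
    (5,5)@(11, 11): e=[-6,78,4] → ·
    (4,7)@(9, 15): e=[-38,114,0] → ·  [on edge]
  covered (9 px):
    · · · · · · · · # ·
    · · · · · · · # · ·
    · · · · · · # · · ·
    · · · · · # # · · ·
    · · · · # # · · · ·
    · · · # # · · · · ·
    · · · · · · · · · ·
    · · · · · · · · · ·
    · · · · · · · · · ·
    · · · · · · · · · ·
T2:
  2·area = 182
  edge (1, 5)→(20, 16): d=(19,11) right/bottom  bias=-1
  edge (20, 16)→(0, 14): d=(-20,-2) top-left  bias=+0
  edge (0, 14)→(1, 5): d=(1,-9) top-left  bias=+0
    (0,2)@(1, 5): e=[0,182,0] → ·  [on edge]
    (0,3)@(1, 7): e=[38,142,2] → #
    (1,3)@(3, 7): e=[16,146,20] → #
    (2,3)@(5, 7): e=[-6,150,38] → ·
    (0,4)@(1, 9): e=[76,102,4] → #
    (2,4)@(5, 9): e=[32,110,40] → #
    (3,4)@(7, 9): e=[10,114,58] → #
    (4,4)@(9, 9): e=[-12,118,76] → ·
    (0,5)@(1, 11): e=[114,62,6] → #
    (4,5)@(9, 11): e=[26,78,78] → #
    (5,5)@(11, 11): e=[4,82,96] → #
    (6,5)@(13, 11): e=[-18,86,114] → ·
  covered (23 px):
    · · · · · · · · · ·
    · · · · · · · · · ·
    · · · · · · · · · ·
    # # · · · · · · · ·
    # # # # · · · · · ·
    # # # # # # · · · ·
    # # # # # # # · · ·
    · · · · · # # # # ·
    · · · · · · · · · ·
    · · · · · · · · · ·
T3:
  2·area = 36
  edge (8, 14)→(5, 14): d=(-3,0) right/bottom  bias=-1
  edge (5, 14)→(4, 2): d=(-1,-12) top-left  bias=+0
  edge (4, 2)→(8, 14): d=(4,12) right/bottom  bias=-1
    (2,2)@(5, 5): e=[27,9,0] → ·  [on edge]
    (2,3)@(5, 7): e=[21,7,8] → #
    (3,3)@(7, 7): e=[21,31,-16] → ·
    (2,4)@(5, 9): e=[15,5,16] → #
    (3,4)@(7, 9): e=[15,29,-8] → ·
    (2,5)@(5, 11): e=[9,3,24] → #
    (3,5)@(7, 11): e=[9,27,0] → ·  [on edge]
    (2,6)@(5, 13): e=[3,1,32] → #
    (3,6)@(7, 13): e=[3,25,8] → #
    (4,6)@(9, 13): e=[3,49,-16] → ·
    (2,7)@(5, 15): e=[-3,-1,40] → ·
    (3,7)@(7, 15): e=[-3,23,16] → ·
    (4,8)@(9, 17): e=[-9,45,0] → ·  [on edge]
  covered (5 px):
    · · · · · · · · · ·
    · · · · · · · · · ·
    · · · · · · · · · ·
    · · # · · · · · · ·
    · · # · · · · · · ·
    · · # · · · · · · ·
    · · # # · · · · · ·
    · · · · · · · · · ·
    · · · · · · · · · ·
    · · · · · · · · · ·

Answer: 43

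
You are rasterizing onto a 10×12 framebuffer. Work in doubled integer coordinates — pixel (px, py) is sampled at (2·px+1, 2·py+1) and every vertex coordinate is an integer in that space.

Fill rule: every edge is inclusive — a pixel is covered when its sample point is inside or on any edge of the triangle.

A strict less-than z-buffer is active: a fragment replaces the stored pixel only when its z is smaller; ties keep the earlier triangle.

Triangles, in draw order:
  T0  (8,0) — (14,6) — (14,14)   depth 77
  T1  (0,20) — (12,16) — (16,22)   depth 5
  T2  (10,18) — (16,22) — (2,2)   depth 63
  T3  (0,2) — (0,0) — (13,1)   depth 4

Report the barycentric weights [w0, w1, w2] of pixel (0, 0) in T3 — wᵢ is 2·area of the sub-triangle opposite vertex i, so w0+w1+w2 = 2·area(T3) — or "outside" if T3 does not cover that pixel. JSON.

T0:
  2·area = 48
  edge (8, 0)→(14, 6): d=(6,6) inclusive
  edge (14, 6)→(14, 14): d=(0,8) inclusive
  edge (14, 14)→(8, 0): d=(-6,-14) inclusive
    (4,0)@(9, 1): e=[0,40,8] → #  [on edge]
    (5,0)@(11, 1): e=[-12,24,36] → ·
    (4,1)@(9, 3): e=[12,40,-4] → ·
    (5,1)@(11, 3): e=[0,24,24] → #  [on edge]
    (6,1)@(13, 3): e=[-12,8,52] → ·
    (5,2)@(11, 5): e=[12,24,12] → #
    (6,2)@(13, 5): e=[0,8,40] → #  [on edge]
    (7,2)@(15, 5): e=[-12,-8,68] → ·
    (5,3)@(11, 7): e=[24,24,0] → #  [on edge]
    (7,3)@(15, 7): e=[0,-8,56] → ·  [on edge]
    (5,4)@(11, 9): e=[36,24,-12] → ·
    (6,4)@(13, 9): e=[24,8,16] → #
    (8,4)@(17, 9): e=[0,-24,72] → ·  [on edge]
    (9,5)@(19, 11): e=[0,-40,88] → ·  [on edge]
    (8,10)@(17, 21): e=[72,-24,0] → ·  [on edge]
  covered (8 px):
    · · · · # · · · · ·
    · · · · · # · · · ·
    · · · · · # # · · ·
    · · · · · # # · · ·
    · · · · · · # · · ·
    · · · · · · # · · ·
    · · · · · · · · · ·
    · · · · · · · · · ·
    · · · · · · · · · ·
    · · · · · · · · · ·
    · · · · · · · · · ·
    · · · · · · · · · ·
T1:
  2·area = 88
  edge (0, 20)→(12, 16): d=(12,-4) inclusive
  edge (12, 16)→(16, 22): d=(4,6) inclusive
  edge (16, 22)→(0, 20): d=(-16,-2) inclusive
    (7,7)@(15, 15): e=[0,-22,110] → ·  [on edge]
    (4,8)@(9, 17): e=[0,22,66] → #  [on edge]
    (5,8)@(11, 17): e=[8,10,70] → #
    (6,8)@(13, 17): e=[16,-2,74] → ·
    (1,9)@(3, 19): e=[0,66,22] → #  [on edge]
    (2,9)@(5, 19): e=[8,54,26] → #
    (3,9)@(7, 19): e=[16,42,30] → #
    (6,9)@(13, 19): e=[40,6,42] → #
    (7,9)@(15, 19): e=[48,-6,46] → ·
    (1,10)@(3, 21): e=[24,74,-10] → ·
    (2,10)@(5, 21): e=[32,62,-6] → ·
    (3,10)@(7, 21): e=[40,50,-2] → ·
  covered (12 px):
    · · · · · · · · · ·
    · · · · · · · · · ·
    · · · · · · · · · ·
    · · · · · · · · · ·
    · · · · · · · · · ·
    · · · · · · · · · ·
    · · · · · · · · · ·
    · · · · · · · · · ·
    · · · · # # · · · ·
    · # # # # # # · · ·
    · · · · # # # # · ·
    · · · · · · · · · ·
T2:
  2·area = 64  (B↔C swapped to make it positive)
  edge (10, 18)→(2, 2): d=(-8,-16) inclusive
  edge (2, 2)→(16, 22): d=(14,20) inclusive
  edge (16, 22)→(10, 18): d=(-6,-4) inclusive
    (2,3)@(5, 7): e=[8,10,46] → #
    (3,3)@(7, 7): e=[40,-30,54] → ·
    (2,4)@(5, 9): e=[-8,38,34] → ·
    (3,5)@(7, 11): e=[8,26,30] → #
    (4,5)@(9, 11): e=[40,-14,38] → ·
    (3,6)@(7, 13): e=[-8,54,18] → ·
    (4,6)@(9, 13): e=[24,14,26] → #
    (5,6)@(11, 13): e=[56,-26,34] → ·
    (4,7)@(9, 15): e=[8,42,14] → #
    (5,7)@(11, 15): e=[40,2,22] → #
    (6,7)@(13, 15): e=[72,-38,30] → ·
    (4,8)@(9, 17): e=[-8,70,2] → ·
  covered (8 px):
    · · · · · · · · · ·
    · · · · · · · · · ·
    · · · · · · · · · ·
    · · # · · · · · · ·
    · · · · · · · · · ·
    · · · # · · · · · ·
    · · · · # · · · · ·
    · · · · # # · · · ·
    · · · · · # · · · ·
    · · · · · · # · · ·
    · · · · · · · # · ·
    · · · · · · · · · ·
T3:
  2·area = 26
  edge (0, 2)→(0, 0): d=(0,-2) inclusive
  edge (0, 0)→(13, 1): d=(13,1) inclusive
  edge (13, 1)→(0, 2): d=(-13,1) inclusive
    (0,0)@(1, 1): e=[2,12,12] → #
    (1,0)@(3, 1): e=[6,10,10] → #
    (2,0)@(5, 1): e=[10,8,8] → #
    (3,0)@(7, 1): e=[14,6,6] → #
    (4,0)@(9, 1): e=[18,4,4] → #
    (5,0)@(11, 1): e=[22,2,2] → #
    (6,0)@(13, 1): e=[26,0,0] → #  [on edge]
    (7,0)@(15, 1): e=[30,-2,-2] → ·
    (0,1)@(1, 3): e=[2,38,-14] → ·
    (1,1)@(3, 3): e=[6,36,-16] → ·
    (2,1)@(5, 3): e=[10,34,-18] → ·
    (3,1)@(7, 3): e=[14,32,-20] → ·
  covered (7 px):
    # # # # # # # · · ·
    · · · · · · · · · ·
    · · · · · · · · · ·
    · · · · · · · · · ·
    · · · · · · · · · ·
    · · · · · · · · · ·
    · · · · · · · · · ·
    · · · · · · · · · ·
    · · · · · · · · · ·
    · · · · · · · · · ·
    · · · · · · · · · ·
    · · · · · · · · · ·

Answer: [12,12,2]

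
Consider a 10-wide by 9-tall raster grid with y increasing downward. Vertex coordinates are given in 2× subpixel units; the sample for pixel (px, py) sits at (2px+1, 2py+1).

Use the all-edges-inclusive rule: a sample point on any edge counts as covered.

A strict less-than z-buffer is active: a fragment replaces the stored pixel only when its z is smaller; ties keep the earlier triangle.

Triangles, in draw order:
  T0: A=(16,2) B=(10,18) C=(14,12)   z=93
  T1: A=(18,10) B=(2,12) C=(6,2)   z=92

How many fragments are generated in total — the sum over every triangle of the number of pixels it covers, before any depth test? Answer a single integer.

T0:
  2·area = 28  (B↔C swapped to make it positive)
  edge (16, 2)→(14, 12): d=(-2,10) inclusive
  edge (14, 12)→(10, 18): d=(-4,6) inclusive
  edge (10, 18)→(16, 2): d=(6,-16) inclusive
    (7,2)@(15, 5): e=[4,22,2] → X
    (8,2)@(17, 5): e=[-16,10,34] → .
    (7,3)@(15, 7): e=[0,14,14] → X  [on edge]
    (8,3)@(17, 7): e=[-20,2,46] → .
    (7,4)@(15, 9): e=[-4,6,26] → .
    (6,5)@(13, 11): e=[12,10,6] → X
    (7,5)@(15, 11): e=[-8,-2,38] → .
    (6,6)@(13, 13): e=[8,2,18] → X
    (7,6)@(15, 13): e=[-12,-10,50] → .
    (6,7)@(13, 15): e=[4,-6,30] → .
    (6,8)@(13, 17): e=[0,-14,42] → .  [on edge]
  covered (4 px):
    . . . . . . . . . .
    . . . . . . . . . .
    . . . . . . . X . .
    . . . . . . . X . .
    . . . . . . . . . .
    . . . . . . X . . .
    . . . . . . X . . .
    . . . . . . . . . .
    . . . . . . . . . .
T1:
  2·area = 152
  edge (18, 10)→(2, 12): d=(-16,2) inclusive
  edge (2, 12)→(6, 2): d=(4,-10) inclusive
  edge (6, 2)→(18, 10): d=(12,8) inclusive
    (3,1)@(7, 3): e=[134,14,4] → X
    (4,1)@(9, 3): e=[130,34,-12] → .
    (2,2)@(5, 5): e=[106,2,44] → X
    (4,2)@(9, 5): e=[98,42,12] → X
    (5,2)@(11, 5): e=[94,62,-4] → .
    (2,3)@(5, 7): e=[74,10,68] → X
    (5,3)@(11, 7): e=[62,70,20] → X
    (6,3)@(13, 7): e=[58,90,4] → X
    (7,3)@(15, 7): e=[54,110,-12] → .
    (2,4)@(5, 9): e=[42,18,92] → X
    (7,4)@(15, 9): e=[22,118,12] → X
    (8,4)@(17, 9): e=[18,138,-4] → .
  covered (19 px):
    . . . . . . . . . .
    . . . X . . . . . .
    . . X X X . . . . .
    . . X X X X X . . .
    . . X X X X X X . .
    . X X X X . . . . .
    . . . . . . . . . .
    . . . . . . . . . .
    . . . . . . . . . .

Result: 23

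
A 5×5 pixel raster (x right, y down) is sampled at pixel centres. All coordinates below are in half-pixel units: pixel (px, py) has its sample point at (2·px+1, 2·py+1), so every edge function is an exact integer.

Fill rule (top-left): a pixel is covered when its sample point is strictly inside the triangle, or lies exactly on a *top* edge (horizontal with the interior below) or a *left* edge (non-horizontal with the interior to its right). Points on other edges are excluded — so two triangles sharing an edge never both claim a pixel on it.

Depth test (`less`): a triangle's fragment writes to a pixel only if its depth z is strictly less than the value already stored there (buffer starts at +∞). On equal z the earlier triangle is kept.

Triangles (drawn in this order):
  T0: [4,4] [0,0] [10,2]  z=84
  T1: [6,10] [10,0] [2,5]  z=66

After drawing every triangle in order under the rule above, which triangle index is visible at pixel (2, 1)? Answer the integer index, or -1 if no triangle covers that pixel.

T0:
  2·area = 32
  edge (4, 4)→(0, 0): d=(-4,-4) top-left  bias=+0
  edge (0, 0)→(10, 2): d=(10,2) right/bottom  bias=-1
  edge (10, 2)→(4, 4): d=(-6,2) right/bottom  bias=-1
    (0,0)@(1, 1): e=[0,8,24] → █  [on edge]
    (1,0)@(3, 1): e=[8,4,20] → █
    (2,0)@(5, 1): e=[16,0,16] → ·  [on edge]
    (0,1)@(1, 3): e=[-8,28,12] → ·
    (1,1)@(3, 3): e=[0,24,8] → █  [on edge]
    (2,1)@(5, 3): e=[8,20,4] → █
    (3,1)@(7, 3): e=[16,16,0] → ·  [on edge]
    (0,2)@(1, 5): e=[-16,48,0] → ·  [on edge]
    (1,2)@(3, 5): e=[-8,44,-4] → ·
    (2,2)@(5, 5): e=[0,40,-8] → ·  [on edge]
    (3,3)@(7, 7): e=[0,56,-24] → ·  [on edge]
    (4,4)@(9, 9): e=[0,72,-40] → ·  [on edge]
  covered (4 px):
    █ █ · · ·
    · █ █ · ·
    · · · · ·
    · · · · ·
    · · · · ·
T1:
  2·area = 60  (B↔C swapped to make it positive)
  edge (6, 10)→(2, 5): d=(-4,-5) top-left  bias=+0
  edge (2, 5)→(10, 0): d=(8,-5) top-left  bias=+0
  edge (10, 0)→(6, 10): d=(-4,10) right/bottom  bias=-1
    (4,0)@(9, 1): e=[51,3,6] → █
    (3,1)@(7, 3): e=[33,9,18] → █
    (4,1)@(9, 3): e=[43,19,-2] → ·
    (1,2)@(3, 5): e=[5,5,50] → █
    (2,2)@(5, 5): e=[15,15,30] → █
    (4,2)@(9, 5): e=[35,35,-10] → ·
    (1,3)@(3, 7): e=[-3,21,42] → ·
    (2,3)@(5, 7): e=[7,31,22] → █
    (4,3)@(9, 7): e=[27,51,-18] → ·
    (2,4)@(5, 9): e=[-1,47,14] → ·
    (3,4)@(7, 9): e=[9,57,-6] → ·
  covered (7 px):
    · · · · █
    · · · █ ·
    · █ █ █ ·
    · · █ █ ·
    · · · · ·

Z-buffer (winner per pixel, '.' = empty):
  0 0 . . 1
  . 0 0 1 .
  . 1 1 1 .
  . . 1 1 .
  . . . . .

Answer: 0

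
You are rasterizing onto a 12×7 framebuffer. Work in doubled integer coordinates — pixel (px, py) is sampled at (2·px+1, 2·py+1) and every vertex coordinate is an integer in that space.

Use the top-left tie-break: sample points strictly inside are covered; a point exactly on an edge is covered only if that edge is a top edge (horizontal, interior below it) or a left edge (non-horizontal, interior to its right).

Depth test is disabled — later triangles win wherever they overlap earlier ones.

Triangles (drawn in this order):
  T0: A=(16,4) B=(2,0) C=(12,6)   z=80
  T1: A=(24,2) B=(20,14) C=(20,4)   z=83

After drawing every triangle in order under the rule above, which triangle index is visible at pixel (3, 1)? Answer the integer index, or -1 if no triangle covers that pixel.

T0:
  2·area = 44  (B↔C swapped to make it positive)
  edge (16, 4)→(12, 6): d=(-4,2) right/bottom  bias=-1
  edge (12, 6)→(2, 0): d=(-10,-6) top-left  bias=+0
  edge (2, 0)→(16, 4): d=(14,4) right/bottom  bias=-1
    (2,0)@(5, 1): e=[34,8,2] → X
    (3,0)@(7, 1): e=[30,20,-6] → .
    (2,1)@(5, 3): e=[26,-12,30] → .
    (3,1)@(7, 3): e=[22,0,22] → X  [on edge]
    (4,1)@(9, 3): e=[18,12,14] → X
    (5,1)@(11, 3): e=[14,24,6] → X
    (6,1)@(13, 3): e=[10,36,-2] → .
    (3,2)@(7, 5): e=[14,-20,50] → .
    (4,2)@(9, 5): e=[10,-8,42] → .
    (5,2)@(11, 5): e=[6,4,34] → X
    (6,2)@(13, 5): e=[2,16,26] → X
    (7,2)@(15, 5): e=[-2,28,18] → .
    (8,4)@(17, 9): e=[-22,0,66] → .  [on edge]
  covered (6 px):
    . . X . . . . . . . . .
    . . . X X X . . . . . .
    . . . . . X X . . . . .
    . . . . . . . . . . . .
    . . . . . . . . . . . .
    . . . . . . . . . . . .
    . . . . . . . . . . . .
T1:
  2·area = 40
  edge (24, 2)→(20, 14): d=(-4,12) right/bottom  bias=-1
  edge (20, 14)→(20, 4): d=(0,-10) top-left  bias=+0
  edge (20, 4)→(24, 2): d=(4,-2) top-left  bias=+0
    (11,1)@(23, 3): e=[8,30,2] → X
    (10,2)@(21, 5): e=[24,10,6] → X
    (11,2)@(23, 5): e=[0,30,10] → .  [on edge]
    (10,3)@(21, 7): e=[16,10,14] → X
    (11,3)@(23, 7): e=[-8,30,18] → .
    (10,4)@(21, 9): e=[8,10,22] → X
    (11,4)@(23, 9): e=[-16,30,26] → .
    (10,5)@(21, 11): e=[0,10,30] → .  [on edge]
  covered (4 px):
    . . . . . . . . . . . .
    . . . . . . . . . . . X
    . . . . . . . . . . X .
    . . . . . . . . . . X .
    . . . . . . . . . . X .
    . . . . . . . . . . . .
    . . . . . . . . . . . .

Z-buffer (winner per pixel, '.' = empty):
  . . 0 . . . . . . . . .
  . . . 0 0 0 . . . . . 1
  . . . . . 0 0 . . . 1 .
  . . . . . . . . . . 1 .
  . . . . . . . . . . 1 .
  . . . . . . . . . . . .
  . . . . . . . . . . . .

Answer: 0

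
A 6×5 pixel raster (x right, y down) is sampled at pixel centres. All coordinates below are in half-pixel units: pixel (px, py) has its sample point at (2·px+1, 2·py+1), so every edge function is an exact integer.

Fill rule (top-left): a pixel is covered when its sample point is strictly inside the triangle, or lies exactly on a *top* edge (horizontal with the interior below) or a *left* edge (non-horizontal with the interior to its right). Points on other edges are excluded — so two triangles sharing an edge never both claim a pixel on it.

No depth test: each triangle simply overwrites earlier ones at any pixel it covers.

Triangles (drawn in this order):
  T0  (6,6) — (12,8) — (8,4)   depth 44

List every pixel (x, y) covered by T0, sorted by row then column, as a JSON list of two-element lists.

T0:
  2·area = 16  (B↔C swapped to make it positive)
  edge (6, 6)→(8, 4): d=(2,-2) top-left  bias=+0
  edge (8, 4)→(12, 8): d=(4,4) right/bottom  bias=-1
  edge (12, 8)→(6, 6): d=(-6,-2) top-left  bias=+0
    (2,0)@(5, 1): e=[-12,0,28] → ·  [on edge]
    (5,0)@(11, 1): e=[0,-24,40] → ·  [on edge]
    (3,1)@(7, 3): e=[-4,0,20] → ·  [on edge]
    (4,1)@(9, 3): e=[0,-8,24] → ·  [on edge]
    (1,2)@(3, 5): e=[-8,24,0] → ·  [on edge]
    (3,2)@(7, 5): e=[0,8,8] → █  [on edge]
    (4,2)@(9, 5): e=[4,0,12] → ·  [on edge]
    (2,3)@(5, 7): e=[0,24,-8] → ·  [on edge]
    (3,3)@(7, 7): e=[4,16,-4] → ·
    (4,3)@(9, 7): e=[8,8,0] → █  [on edge]
    (5,3)@(11, 7): e=[12,0,4] → ·  [on edge]
    (1,4)@(3, 9): e=[0,40,-24] → ·  [on edge]
  covered (2 px):
    · · · · · ·
    · · · · · ·
    · · · █ · ·
    · · · · █ ·
    · · · · · ·

Answer: [[3,2],[4,3]]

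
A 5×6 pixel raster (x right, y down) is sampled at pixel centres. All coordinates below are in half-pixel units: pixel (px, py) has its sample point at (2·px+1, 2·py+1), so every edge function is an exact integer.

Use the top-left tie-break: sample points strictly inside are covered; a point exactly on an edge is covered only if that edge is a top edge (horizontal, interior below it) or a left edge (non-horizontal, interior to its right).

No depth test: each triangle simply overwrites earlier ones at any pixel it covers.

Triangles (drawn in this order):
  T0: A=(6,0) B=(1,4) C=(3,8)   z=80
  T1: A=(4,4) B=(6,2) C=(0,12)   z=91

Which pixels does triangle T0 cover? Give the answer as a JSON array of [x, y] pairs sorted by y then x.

T0:
  2·area = 28  (B↔C swapped to make it positive)
  edge (6, 0)→(3, 8): d=(-3,8) right/bottom  bias=-1
  edge (3, 8)→(1, 4): d=(-2,-4) top-left  bias=+0
  edge (1, 4)→(6, 0): d=(5,-4) top-left  bias=+0
    (2,0)@(5, 1): e=[5,22,1] → #
    (3,0)@(7, 1): e=[-11,30,9] → ·
    (1,1)@(3, 3): e=[15,10,3] → #
    (2,1)@(5, 3): e=[-1,18,11] → ·
    (1,2)@(3, 5): e=[9,6,13] → #
    (2,2)@(5, 5): e=[-7,14,21] → ·
    (1,3)@(3, 7): e=[3,2,23] → #
    (2,3)@(5, 7): e=[-13,10,31] → ·
    (1,4)@(3, 9): e=[-3,-2,33] → ·
  covered (4 px):
    · · # · ·
    · # · · ·
    · # · · ·
    · # · · ·
    · · · · ·
    · · · · ·
T1:
  2·area = 8
  edge (4, 4)→(6, 2): d=(2,-2) top-left  bias=+0
  edge (6, 2)→(0, 12): d=(-6,10) right/bottom  bias=-1
  edge (0, 12)→(4, 4): d=(4,-8) top-left  bias=+0
    (3,0)@(7, 1): e=[0,-4,12] → ·  [on edge]
    (2,1)@(5, 3): e=[0,4,4] → #  [on edge]
    (3,1)@(7, 3): e=[4,-16,20] → ·
    (1,2)@(3, 5): e=[0,12,-4] → ·  [on edge]
    (2,2)@(5, 5): e=[4,-8,12] → ·
    (0,3)@(1, 7): e=[0,20,-12] → ·  [on edge]
    (1,3)@(3, 7): e=[4,0,4] → ·  [on edge]
  covered (1 px):
    · · · · ·
    · · # · ·
    · · · · ·
    · · · · ·
    · · · · ·
    · · · · ·

Result: [[2,0],[1,1],[1,2],[1,3]]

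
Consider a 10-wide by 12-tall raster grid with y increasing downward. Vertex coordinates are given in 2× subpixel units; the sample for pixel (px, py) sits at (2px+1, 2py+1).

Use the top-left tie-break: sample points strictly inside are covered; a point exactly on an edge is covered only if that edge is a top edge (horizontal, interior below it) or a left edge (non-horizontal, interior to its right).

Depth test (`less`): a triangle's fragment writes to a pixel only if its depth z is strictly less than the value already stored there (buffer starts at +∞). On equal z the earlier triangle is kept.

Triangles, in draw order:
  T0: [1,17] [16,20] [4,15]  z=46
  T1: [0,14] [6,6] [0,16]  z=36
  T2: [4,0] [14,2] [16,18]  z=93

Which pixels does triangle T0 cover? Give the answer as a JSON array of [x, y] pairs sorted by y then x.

T0:
  2·area = 39  (B↔C swapped to make it positive)
  edge (1, 17)→(4, 15): d=(3,-2) top-left  bias=+0
  edge (4, 15)→(16, 20): d=(12,5) right/bottom  bias=-1
  edge (16, 20)→(1, 17): d=(-15,-3) top-left  bias=+0
    (9,2)@(19, 5): e=[0,-195,234] → ·  [on edge]
    (6,4)@(13, 9): e=[0,-117,156] → ·  [on edge]
    (3,6)@(7, 13): e=[0,-39,78] → ·  [on edge]
    (0,8)@(1, 17): e=[0,39,0] → #  [on edge]
    (1,8)@(3, 17): e=[4,29,6] → #
    (2,8)@(5, 17): e=[8,19,12] → #
    (3,8)@(7, 17): e=[12,9,18] → #
    (4,8)@(9, 17): e=[16,-1,24] → ·
    (0,9)@(1, 19): e=[6,63,-30] → ·
    (1,9)@(3, 19): e=[10,53,-24] → ·
    (2,9)@(5, 19): e=[14,43,-18] → ·
    (3,9)@(7, 19): e=[18,33,-12] → ·
    (5,9)@(11, 19): e=[26,13,0] → #  [on edge]
  covered (6 px):
    · · · · · · · · · ·
    · · · · · · · · · ·
    · · · · · · · · · ·
    · · · · · · · · · ·
    · · · · · · · · · ·
    · · · · · · · · · ·
    · · · · · · · · · ·
    · · · · · · · · · ·
    # # # # · · · · · ·
    · · · · · # # · · ·
    · · · · · · · · · ·
    · · · · · · · · · ·
T1:
  2·area = 12
  edge (0, 14)→(6, 6): d=(6,-8) top-left  bias=+0
  edge (6, 6)→(0, 16): d=(-6,10) right/bottom  bias=-1
  edge (0, 16)→(0, 14): d=(0,-2) top-left  bias=+0
    (4,0)@(9, 1): e=[-6,0,18] → ·  [on edge]
    (1,5)@(3, 11): e=[6,0,6] → ·  [on edge]
    (0,6)@(1, 13): e=[2,8,2] → #
    (1,6)@(3, 13): e=[18,-12,6] → ·
    (0,7)@(1, 15): e=[14,-4,2] → ·
  covered (1 px):
    · · · · · · · · · ·
    · · · · · · · · · ·
    · · · · · · · · · ·
    · · · · · · · · · ·
    · · · · · · · · · ·
    · · · · · · · · · ·
    # · · · · · · · · ·
    · · · · · · · · · ·
    · · · · · · · · · ·
    · · · · · · · · · ·
    · · · · · · · · · ·
    · · · · · · · · · ·
T2:
  2·area = 156
  edge (4, 0)→(14, 2): d=(10,2) right/bottom  bias=-1
  edge (14, 2)→(16, 18): d=(2,16) right/bottom  bias=-1
  edge (16, 18)→(4, 0): d=(-12,-18) top-left  bias=+0
    (2,0)@(5, 1): e=[8,142,6] → #
    (3,0)@(7, 1): e=[4,110,42] → #
    (4,0)@(9, 1): e=[0,78,78] → ·  [on edge]
    (2,1)@(5, 3): e=[28,146,-18] → ·
    (3,1)@(7, 3): e=[24,114,18] → #
    (4,1)@(9, 3): e=[20,82,54] → #
    (5,1)@(11, 3): e=[16,50,90] → #
    (6,1)@(13, 3): e=[12,18,126] → #
    (7,1)@(15, 3): e=[8,-14,162] → ·
    (9,1)@(19, 3): e=[0,-78,234] → ·  [on edge]
    (3,2)@(7, 5): e=[44,118,-6] → ·
    (4,2)@(9, 5): e=[40,86,30] → #
  covered (19 px):
    · · # # · · · · · ·
    · · · # # # # · · ·
    · · · · # # # · · ·
    · · · · # # # · · ·
    · · · · · # # · · ·
    · · · · · · # # · ·
    · · · · · · # # · ·
    · · · · · · · # · ·
    · · · · · · · · · ·
    · · · · · · · · · ·
    · · · · · · · · · ·
    · · · · · · · · · ·

Result: [[0,8],[1,8],[2,8],[3,8],[5,9],[6,9]]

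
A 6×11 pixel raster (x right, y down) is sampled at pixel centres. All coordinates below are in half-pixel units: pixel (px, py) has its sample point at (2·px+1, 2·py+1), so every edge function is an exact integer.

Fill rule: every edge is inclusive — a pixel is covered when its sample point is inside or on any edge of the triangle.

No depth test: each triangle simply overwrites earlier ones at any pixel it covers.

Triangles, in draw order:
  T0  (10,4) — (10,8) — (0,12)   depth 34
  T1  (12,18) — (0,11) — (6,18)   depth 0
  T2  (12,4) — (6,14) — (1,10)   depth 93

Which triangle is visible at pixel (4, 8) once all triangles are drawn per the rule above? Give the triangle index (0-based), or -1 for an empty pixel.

T0:
  2·area = 40
  edge (10, 4)→(10, 8): d=(0,4) inclusive
  edge (10, 8)→(0, 12): d=(-10,4) inclusive
  edge (0, 12)→(10, 4): d=(10,-8) inclusive
    (4,2)@(9, 5): e=[4,34,2] → #
    (5,2)@(11, 5): e=[-4,26,18] → ·
    (3,3)@(7, 7): e=[12,22,6] → #
    (5,3)@(11, 7): e=[-4,6,38] → ·
    (2,4)@(5, 9): e=[20,10,10] → #
    (4,4)@(9, 9): e=[4,-6,42] → ·
    (2,5)@(5, 11): e=[20,-10,30] → ·
    (3,5)@(7, 11): e=[12,-18,46] → ·
  covered (5 px):
    · · · · · ·
    · · · · · ·
    · · · · # ·
    · · · # # ·
    · · # # · ·
    · · · · · ·
    · · · · · ·
    · · · · · ·
    · · · · · ·
    · · · · · ·
    · · · · · ·
T1:
  2·area = 42  (B↔C swapped to make it positive)
  edge (12, 18)→(6, 18): d=(-6,0) inclusive
  edge (6, 18)→(0, 11): d=(-6,-7) inclusive
  edge (0, 11)→(12, 18): d=(12,7) inclusive
    (1,6)@(3, 13): e=[30,9,3] → #
    (2,6)@(5, 13): e=[30,23,-11] → ·
    (1,7)@(3, 15): e=[18,-3,27] → ·
    (2,7)@(5, 15): e=[18,11,13] → #
    (3,7)@(7, 15): e=[18,25,-1] → ·
    (2,8)@(5, 17): e=[6,-1,37] → ·
    (3,8)@(7, 17): e=[6,13,23] → #
    (4,8)@(9, 17): e=[6,27,9] → #
    (5,8)@(11, 17): e=[6,41,-5] → ·
    (3,9)@(7, 19): e=[-6,1,47] → ·
    (4,9)@(9, 19): e=[-6,15,33] → ·
  covered (4 px):
    · · · · · ·
    · · · · · ·
    · · · · · ·
    · · · · · ·
    · · · · · ·
    · · · · · ·
    · # · · · ·
    · · # · · ·
    · · · # # ·
    · · · · · ·
    · · · · · ·
T2:
  2·area = 74
  edge (12, 4)→(6, 14): d=(-6,10) inclusive
  edge (6, 14)→(1, 10): d=(-5,-4) inclusive
  edge (1, 10)→(12, 4): d=(11,-6) inclusive
    (5,2)@(11, 5): e=[4,65,5] → #
    (3,3)@(7, 7): e=[32,39,3] → #
    (4,3)@(9, 7): e=[12,47,15] → #
    (5,3)@(11, 7): e=[-8,55,27] → ·
    (1,4)@(3, 9): e=[60,13,1] → #
    (2,4)@(5, 9): e=[40,21,13] → #
    (4,4)@(9, 9): e=[0,37,37] → #  [on edge]
    (5,4)@(11, 9): e=[-20,45,49] → ·
    (1,5)@(3, 11): e=[48,3,23] → #
    (4,5)@(9, 11): e=[-12,27,59] → ·
    (1,6)@(3, 13): e=[36,-7,45] → ·
    (2,6)@(5, 13): e=[16,1,57] → #
    (1,9)@(3, 19): e=[0,-37,111] → ·  [on edge]
  covered (11 px):
    · · · · · ·
    · · · · · ·
    · · · · · #
    · · · # # ·
    · # # # # ·
    · # # # · ·
    · · # · · ·
    · · · · · ·
    · · · · · ·
    · · · · · ·
    · · · · · ·

Z-buffer (winner per pixel, '.' = empty):
  . . . . . .
  . . . . . .
  . . . . 0 2
  . . . 2 2 .
  . 2 2 2 2 .
  . 2 2 2 . .
  . 1 2 . . .
  . . 1 . . .
  . . . 1 1 .
  . . . . . .
  . . . . . .

Result: 1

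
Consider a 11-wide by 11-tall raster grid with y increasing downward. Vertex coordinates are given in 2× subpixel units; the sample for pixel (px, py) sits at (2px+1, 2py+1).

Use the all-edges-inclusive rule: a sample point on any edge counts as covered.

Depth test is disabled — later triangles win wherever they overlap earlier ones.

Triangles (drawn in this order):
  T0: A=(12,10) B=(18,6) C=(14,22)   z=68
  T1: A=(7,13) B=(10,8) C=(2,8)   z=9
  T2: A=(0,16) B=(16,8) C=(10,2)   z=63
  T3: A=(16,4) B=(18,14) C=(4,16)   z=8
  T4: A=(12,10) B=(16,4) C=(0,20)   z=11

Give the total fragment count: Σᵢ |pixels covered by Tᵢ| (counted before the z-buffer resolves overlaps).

T0:
  2·area = 80
  edge (12, 10)→(18, 6): d=(6,-4) inclusive
  edge (18, 6)→(14, 22): d=(-4,16) inclusive
  edge (14, 22)→(12, 10): d=(-2,-12) inclusive
    (8,3)@(17, 7): e=[2,12,66] → #
    (9,3)@(19, 7): e=[10,-20,90] → ·
    (7,4)@(15, 9): e=[6,36,38] → #
    (9,4)@(19, 9): e=[22,-28,86] → ·
    (6,5)@(13, 11): e=[10,60,10] → #
    (8,5)@(17, 11): e=[26,-4,58] → ·
    (6,6)@(13, 13): e=[22,52,6] → #
    (8,6)@(17, 13): e=[38,-12,54] → ·
    (6,7)@(13, 15): e=[34,44,2] → #
    (8,7)@(17, 15): e=[50,-20,50] → ·
    (6,8)@(13, 17): e=[46,36,-2] → ·
    (7,8)@(15, 17): e=[54,4,22] → #
  covered (10 px):
    · · · · · · · · · · ·
    · · · · · · · · · · ·
    · · · · · · · · · · ·
    · · · · · · · · # · ·
    · · · · · · · # # · ·
    · · · · · · # # · · ·
    · · · · · · # # · · ·
    · · · · · · # # · · ·
    · · · · · · · # · · ·
    · · · · · · · · · · ·
    · · · · · · · · · · ·
T1:
  2·area = 40  (B↔C swapped to make it positive)
  edge (7, 13)→(2, 8): d=(-5,-5) inclusive
  edge (2, 8)→(10, 8): d=(8,0) inclusive
  edge (10, 8)→(7, 13): d=(-3,5) inclusive
    (6,1)@(13, 3): e=[80,-40,0] → ·  [on edge]
    (0,3)@(1, 7): e=[0,-8,48] → ·  [on edge]
    (1,4)@(3, 9): e=[0,8,32] → #  [on edge]
    (2,4)@(5, 9): e=[10,8,22] → #
    (3,4)@(7, 9): e=[20,8,12] → #
    (4,4)@(9, 9): e=[30,8,2] → #
    (5,4)@(11, 9): e=[40,8,-8] → ·
    (1,5)@(3, 11): e=[-10,24,26] → ·
    (2,5)@(5, 11): e=[0,24,16] → #  [on edge]
    (4,5)@(9, 11): e=[20,24,-4] → ·
    (2,6)@(5, 13): e=[-10,40,10] → ·
    (3,6)@(7, 13): e=[0,40,0] → #  [on edge]
    (4,7)@(9, 15): e=[0,56,-16] → ·  [on edge]
    (5,8)@(11, 17): e=[0,72,-32] → ·  [on edge]
    (6,9)@(13, 19): e=[0,88,-48] → ·  [on edge]
    (7,10)@(15, 21): e=[0,104,-64] → ·  [on edge]
  covered (7 px):
    · · · · · · · · · · ·
    · · · · · · · · · · ·
    · · · · · · · · · · ·
    · · · · · · · · · · ·
    · # # # # · · · · · ·
    · · # # · · · · · · ·
    · · · # · · · · · · ·
    · · · · · · · · · · ·
    · · · · · · · · · · ·
    · · · · · · · · · · ·
    · · · · · · · · · · ·
T2:
  2·area = 144  (B↔C swapped to make it positive)
  edge (0, 16)→(10, 2): d=(10,-14) inclusive
  edge (10, 2)→(16, 8): d=(6,6) inclusive
  edge (16, 8)→(0, 16): d=(-16,8) inclusive
    (4,0)@(9, 1): e=[-24,0,168] → ·  [on edge]
    (5,1)@(11, 3): e=[24,0,120] → #  [on edge]
    (6,1)@(13, 3): e=[52,-12,104] → ·
    (4,2)@(9, 5): e=[16,24,104] → #
    (6,2)@(13, 5): e=[72,0,72] → #  [on edge]
    (7,2)@(15, 5): e=[100,-12,56] → ·
    (3,3)@(7, 7): e=[8,48,88] → #
    (7,3)@(15, 7): e=[120,0,24] → #  [on edge]
    (8,3)@(17, 7): e=[148,-12,8] → ·
    (2,4)@(5, 9): e=[0,72,72] → #  [on edge]
    (7,4)@(15, 9): e=[140,12,-8] → ·
    (8,4)@(17, 9): e=[168,0,-24] → ·  [on edge]
    (9,5)@(19, 11): e=[216,0,-72] → ·  [on edge]
    (10,6)@(21, 13): e=[264,0,-120] → ·  [on edge]
  covered (20 px):
    · · · · · · · · · · ·
    · · · · · # · · · · ·
    · · · · # # # · · · ·
    · · · # # # # # · · ·
    · · # # # # # · · · ·
    · · # # # · · · · · ·
    · # # · · · · · · · ·
    # · · · · · · · · · ·
    · · · · · · · · · · ·
    · · · · · · · · · · ·
    · · · · · · · · · · ·
T3:
  2·area = 144
  edge (16, 4)→(18, 14): d=(2,10) inclusive
  edge (18, 14)→(4, 16): d=(-14,2) inclusive
  edge (4, 16)→(16, 4): d=(12,-12) inclusive
    (9,0)@(19, 1): e=[-36,180,0] → ·  [on edge]
    (8,1)@(17, 3): e=[-12,156,0] → ·  [on edge]
    (7,2)@(15, 5): e=[12,132,0] → #  [on edge]
    (8,2)@(17, 5): e=[-8,128,24] → ·
    (6,3)@(13, 7): e=[36,108,0] → #  [on edge]
    (8,3)@(17, 7): e=[-4,100,48] → ·
    (5,4)@(11, 9): e=[60,84,0] → #  [on edge]
    (8,4)@(17, 9): e=[0,72,72] → #  [on edge]
    (9,4)@(19, 9): e=[-20,68,96] → ·
    (4,5)@(9, 11): e=[84,60,0] → #  [on edge]
    (9,5)@(19, 11): e=[-16,40,120] → ·
    (3,6)@(7, 13): e=[108,36,0] → #  [on edge]
    (2,7)@(5, 15): e=[132,12,0] → #  [on edge]
    (5,7)@(11, 15): e=[72,0,72] → #  [on edge]
    (1,8)@(3, 17): e=[156,-12,0] → ·  [on edge]
    (0,9)@(1, 19): e=[180,-36,0] → ·  [on edge]
    (9,9)@(19, 19): e=[0,-72,216] → ·  [on edge]
  covered (22 px):
    · · · · · · · · · · ·
    · · · · · · · · · · ·
    · · · · · · · # · · ·
    · · · · · · # # · · ·
    · · · · · # # # # · ·
    · · · · # # # # # · ·
    · · · # # # # # # · ·
    · · # # # # · · · · ·
    · · · · · · · · · · ·
    · · · · · · · · · · ·
    · · · · · · · · · · ·
T4:
  2·area = 32  (B↔C swapped to make it positive)
  edge (12, 10)→(0, 20): d=(-12,10) inclusive
  edge (0, 20)→(16, 4): d=(16,-16) inclusive
  edge (16, 4)→(12, 10): d=(-4,6) inclusive
    (9,0)@(19, 1): e=[38,0,-6] → ·  [on edge]
    (8,1)@(17, 3): e=[34,0,-2] → ·  [on edge]
    (7,2)@(15, 5): e=[30,0,2] → #  [on edge]
    (8,2)@(17, 5): e=[10,32,-10] → ·
    (6,3)@(13, 7): e=[26,0,6] → #  [on edge]
    (7,3)@(15, 7): e=[6,32,-6] → ·
    (5,4)@(11, 9): e=[22,0,10] → #  [on edge]
    (6,4)@(13, 9): e=[2,32,-2] → ·
    (4,5)@(9, 11): e=[18,0,14] → #  [on edge]
    (5,5)@(11, 11): e=[-2,32,2] → ·
    (3,6)@(7, 13): e=[14,0,18] → #  [on edge]
    (4,6)@(9, 13): e=[-6,32,6] → ·
    (2,7)@(5, 15): e=[10,0,22] → #  [on edge]
    (1,8)@(3, 17): e=[6,0,26] → #  [on edge]
    (0,9)@(1, 19): e=[2,0,30] → #  [on edge]
  covered (8 px):
    · · · · · · · · · · ·
    · · · · · · · · · · ·
    · · · · · · · # · · ·
    · · · · · · # · · · ·
    · · · · · # · · · · ·
    · · · · # · · · · · ·
    · · · # · · · · · · ·
    · · # · · · · · · · ·
    · # · · · · · · · · ·
    # · · · · · · · · · ·
    · · · · · · · · · · ·

Result: 67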